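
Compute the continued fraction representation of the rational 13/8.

Run the Euclidean algorithm on 13 and 8; the successive quotients are the partial quotients a_0, a_1, ... (each step inverts the fractional part left over by the previous one):
  13 = 1*8 + 5, so a_0 = 1.
  8 = 1*5 + 3, so a_1 = 1.
  5 = 1*3 + 2, so a_2 = 1.
  3 = 1*2 + 1, so a_3 = 1.
  2 = 2*1 + 0, so a_4 = 2.
The remainder reaches 0 after 5 divisions, so the expansion has 5 partial quotients, read off in order.

[1; 1, 1, 1, 2]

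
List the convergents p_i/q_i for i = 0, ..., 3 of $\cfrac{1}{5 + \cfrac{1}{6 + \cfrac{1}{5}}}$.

0/1, 1/5, 6/31, 31/160

Using the convergent recurrence p_i = a_i*p_{i-1} + p_{i-2}, q_i = a_i*q_{i-1} + q_{i-2} with p_{-2}=0, p_{-1}=1, q_{-2}=1, q_{-1}=0:
  i=0: a_0=0, p_0 = 0*1 + 0 = 0, q_0 = 0*0 + 1 = 1.
  i=1: a_1=5, p_1 = 5*0 + 1 = 1, q_1 = 5*1 + 0 = 5.
  i=2: a_2=6, p_2 = 6*1 + 0 = 6, q_2 = 6*5 + 1 = 31.
  i=3: a_3=5, p_3 = 5*6 + 1 = 31, q_3 = 5*31 + 5 = 160.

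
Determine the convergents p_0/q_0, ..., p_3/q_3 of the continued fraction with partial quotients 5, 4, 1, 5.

Using the convergent recurrence p_i = a_i*p_{i-1} + p_{i-2}, q_i = a_i*q_{i-1} + q_{i-2} with p_{-2}=0, p_{-1}=1, q_{-2}=1, q_{-1}=0:
  i=0: a_0=5, p_0 = 5*1 + 0 = 5, q_0 = 5*0 + 1 = 1.
  i=1: a_1=4, p_1 = 4*5 + 1 = 21, q_1 = 4*1 + 0 = 4.
  i=2: a_2=1, p_2 = 1*21 + 5 = 26, q_2 = 1*4 + 1 = 5.
  i=3: a_3=5, p_3 = 5*26 + 21 = 151, q_3 = 5*5 + 4 = 29.

5/1, 21/4, 26/5, 151/29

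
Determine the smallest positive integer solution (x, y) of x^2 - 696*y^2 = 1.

First expand sqrt(696) as a continued fraction. With x_i = (sqrt(696) + m_i)/d_i and (m_0, d_0) = (0, 1): a_0 = floor(sqrt(696)) = 26, since 26^2 = 676 <= 696 < 729 = 27^2.
Iterate m_{i+1} = d_i*a_i - m_i, d_{i+1} = (696 - m_{i+1}^2)/d_i, a_{i+1} = floor((a_0 + m_{i+1})/d_{i+1}):
  m_1 = 1*26 - 0 = 26, d_1 = (696 - 26^2)/1 = 20/1 = 20, a_1 = floor((26 + 26)/20) = 2.
  m_2 = 20*2 - 26 = 14, d_2 = (696 - 14^2)/20 = 500/20 = 25, a_2 = floor((26 + 14)/25) = 1.
  m_3 = 25*1 - 14 = 11, d_3 = (696 - 11^2)/25 = 575/25 = 23, a_3 = floor((26 + 11)/23) = 1.
  m_4 = 23*1 - 11 = 12, d_4 = (696 - 12^2)/23 = 552/23 = 24, a_4 = floor((26 + 12)/24) = 1.
  m_5 = 24*1 - 12 = 12, d_5 = (696 - 12^2)/24 = 552/24 = 23, a_5 = floor((26 + 12)/23) = 1.
  m_6 = 23*1 - 12 = 11, d_6 = (696 - 11^2)/23 = 575/23 = 25, a_6 = floor((26 + 11)/25) = 1.
  m_7 = 25*1 - 11 = 14, d_7 = (696 - 14^2)/25 = 500/25 = 20, a_7 = floor((26 + 14)/20) = 2.
  m_8 = 20*2 - 14 = 26, d_8 = (696 - 26^2)/20 = 20/20 = 1, a_8 = floor((26 + 26)/1) = 52.
  m_9 = 1*52 - 26 = 26, d_9 = (696 - 26^2)/1 = 20/1 = 20: (m_9, d_9) = (m_1, d_1) = (26, 20), so from here the quotients repeat a_1, ..., a_8; the period length is 8.
So sqrt(696) = [26; (2, 1, 1, 1, 1, 1, 2, 52)] with period length k = 8.
k is even, so the fundamental solution of x^2 - 696y^2 = 1 is (p_{k-1}, q_{k-1}) = (p_7, q_7); compute convergents through index 7.
Convergents (p_i = a_i*p_{i-1} + p_{i-2}, q_i = a_i*q_{i-1} + q_{i-2} with p_{-2}=0, p_{-1}=1, q_{-2}=1, q_{-1}=0):
  i=0: a_0=26, p_0 = 26*1 + 0 = 26, q_0 = 26*0 + 1 = 1.
  i=1: a_1=2, p_1 = 2*26 + 1 = 53, q_1 = 2*1 + 0 = 2.
  i=2: a_2=1, p_2 = 1*53 + 26 = 79, q_2 = 1*2 + 1 = 3.
  i=3: a_3=1, p_3 = 1*79 + 53 = 132, q_3 = 1*3 + 2 = 5.
  i=4: a_4=1, p_4 = 1*132 + 79 = 211, q_4 = 1*5 + 3 = 8.
  i=5: a_5=1, p_5 = 1*211 + 132 = 343, q_5 = 1*8 + 5 = 13.
  i=6: a_6=1, p_6 = 1*343 + 211 = 554, q_6 = 1*13 + 8 = 21.
  i=7: a_7=2, p_7 = 2*554 + 343 = 1451, q_7 = 2*21 + 13 = 55.
Check: 1451^2 - 696*55^2 = 2105401 - 2105400 = 1, so (x, y) = (1451, 55) solves the equation, and by the theorem it is the least positive solution.

(x, y) = (1451, 55)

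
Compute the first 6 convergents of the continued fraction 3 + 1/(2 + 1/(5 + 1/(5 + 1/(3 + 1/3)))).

3/1, 7/2, 38/11, 197/57, 629/182, 2084/603

Using the convergent recurrence p_i = a_i*p_{i-1} + p_{i-2}, q_i = a_i*q_{i-1} + q_{i-2} with p_{-2}=0, p_{-1}=1, q_{-2}=1, q_{-1}=0:
  i=0: a_0=3, p_0 = 3*1 + 0 = 3, q_0 = 3*0 + 1 = 1.
  i=1: a_1=2, p_1 = 2*3 + 1 = 7, q_1 = 2*1 + 0 = 2.
  i=2: a_2=5, p_2 = 5*7 + 3 = 38, q_2 = 5*2 + 1 = 11.
  i=3: a_3=5, p_3 = 5*38 + 7 = 197, q_3 = 5*11 + 2 = 57.
  i=4: a_4=3, p_4 = 3*197 + 38 = 629, q_4 = 3*57 + 11 = 182.
  i=5: a_5=3, p_5 = 3*629 + 197 = 2084, q_5 = 3*182 + 57 = 603.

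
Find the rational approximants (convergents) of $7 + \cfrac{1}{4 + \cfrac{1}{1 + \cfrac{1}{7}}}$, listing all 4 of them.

Using the convergent recurrence p_i = a_i*p_{i-1} + p_{i-2}, q_i = a_i*q_{i-1} + q_{i-2} with p_{-2}=0, p_{-1}=1, q_{-2}=1, q_{-1}=0:
  i=0: a_0=7, p_0 = 7*1 + 0 = 7, q_0 = 7*0 + 1 = 1.
  i=1: a_1=4, p_1 = 4*7 + 1 = 29, q_1 = 4*1 + 0 = 4.
  i=2: a_2=1, p_2 = 1*29 + 7 = 36, q_2 = 1*4 + 1 = 5.
  i=3: a_3=7, p_3 = 7*36 + 29 = 281, q_3 = 7*5 + 4 = 39.

7/1, 29/4, 36/5, 281/39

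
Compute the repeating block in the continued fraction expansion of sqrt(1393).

[37; (3, 10, 3, 74)]

Write x_i = (sqrt(1393) + m_i)/d_i with (m_0, d_0) = (0, 1). a_0 = floor(sqrt(1393)) = 37, since 37^2 = 1369 <= 1393 < 1444 = 38^2.
Iterate m_{i+1} = d_i*a_i - m_i, d_{i+1} = (1393 - m_{i+1}^2)/d_i, a_{i+1} = floor((a_0 + m_{i+1})/d_{i+1}):
  m_1 = 1*37 - 0 = 37, d_1 = (1393 - 37^2)/1 = 24/1 = 24, a_1 = floor((37 + 37)/24) = 3.
  m_2 = 24*3 - 37 = 35, d_2 = (1393 - 35^2)/24 = 168/24 = 7, a_2 = floor((37 + 35)/7) = 10.
  m_3 = 7*10 - 35 = 35, d_3 = (1393 - 35^2)/7 = 168/7 = 24, a_3 = floor((37 + 35)/24) = 3.
  m_4 = 24*3 - 35 = 37, d_4 = (1393 - 37^2)/24 = 24/24 = 1, a_4 = floor((37 + 37)/1) = 74.
  m_5 = 1*74 - 37 = 37, d_5 = (1393 - 37^2)/1 = 24/1 = 24: (m_5, d_5) = (m_1, d_1) = (37, 24), so from here the quotients repeat a_1, ..., a_4; the period length is 4.
Hence the expansion of sqrt(1393) is a_0 = 37 followed by the repeating block 3, 10, 3, 74 (period 4).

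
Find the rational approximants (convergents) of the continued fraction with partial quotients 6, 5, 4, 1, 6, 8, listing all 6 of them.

Using the convergent recurrence p_i = a_i*p_{i-1} + p_{i-2}, q_i = a_i*q_{i-1} + q_{i-2} with p_{-2}=0, p_{-1}=1, q_{-2}=1, q_{-1}=0:
  i=0: a_0=6, p_0 = 6*1 + 0 = 6, q_0 = 6*0 + 1 = 1.
  i=1: a_1=5, p_1 = 5*6 + 1 = 31, q_1 = 5*1 + 0 = 5.
  i=2: a_2=4, p_2 = 4*31 + 6 = 130, q_2 = 4*5 + 1 = 21.
  i=3: a_3=1, p_3 = 1*130 + 31 = 161, q_3 = 1*21 + 5 = 26.
  i=4: a_4=6, p_4 = 6*161 + 130 = 1096, q_4 = 6*26 + 21 = 177.
  i=5: a_5=8, p_5 = 8*1096 + 161 = 8929, q_5 = 8*177 + 26 = 1442.

6/1, 31/5, 130/21, 161/26, 1096/177, 8929/1442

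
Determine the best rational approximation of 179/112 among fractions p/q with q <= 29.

8/5

Expand x = 179/112 as a continued fraction with the Euclidean algorithm:
  179 = 1*112 + 67, so a_0 = 1.
  112 = 1*67 + 45, so a_1 = 1.
  67 = 1*45 + 22, so a_2 = 1.
  45 = 2*22 + 1, so a_3 = 2.
  22 = 22*1 + 0, so a_4 = 22.
so x = [1; 1, 1, 2, 22].
Convergents (p_i = a_i*p_{i-1} + p_{i-2}, q_i = a_i*q_{i-1} + q_{i-2} with p_{-2}=0, p_{-1}=1, q_{-2}=1, q_{-1}=0), until the denominator exceeds 29:
  i=0: a_0=1, p_0 = 1*1 + 0 = 1, q_0 = 1*0 + 1 = 1.
  i=1: a_1=1, p_1 = 1*1 + 1 = 2, q_1 = 1*1 + 0 = 1.
  i=2: a_2=1, p_2 = 1*2 + 1 = 3, q_2 = 1*1 + 1 = 2.
  i=3: a_3=2, p_3 = 2*3 + 2 = 8, q_3 = 2*2 + 1 = 5.
  i=4: a_4=22, p_4 = 22*8 + 3 = 179, q_4 = 22*5 + 2 = 112.
q_4 = 112 > 29, so the last convergent with denominator <= 29 is p_3/q_3 = 8/5.
The closest fraction with denominator <= 29 is either p_3/q_3 or the intermediate fraction (k*p_3 + p_2)/(k*q_3 + q_2) with the largest k >= 1 whose denominator stays <= 29; these approach x as k grows, and every other convergent or intermediate fraction in range is farther away.
Largest k: floor((29 - q_2)/q_3) = floor((29 - 2)/5) = 5.
That gives (5*8 + 3)/(5*5 + 2) = 43/27.
Compare the errors: |x - 8/5| = |179*5 - 8*112|/(112*5) = 1/560, and |x - 43/27| = |179*27 - 43*112|/(112*27) = 17/3024.
Cross-multiplying, 1*3024 = 3024 < 9520 = 17*560, so 1/560 is smaller: the convergent 8/5 is closer to x than 43/27.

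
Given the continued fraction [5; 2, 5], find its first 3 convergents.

5/1, 11/2, 60/11

Using the convergent recurrence p_i = a_i*p_{i-1} + p_{i-2}, q_i = a_i*q_{i-1} + q_{i-2} with p_{-2}=0, p_{-1}=1, q_{-2}=1, q_{-1}=0:
  i=0: a_0=5, p_0 = 5*1 + 0 = 5, q_0 = 5*0 + 1 = 1.
  i=1: a_1=2, p_1 = 2*5 + 1 = 11, q_1 = 2*1 + 0 = 2.
  i=2: a_2=5, p_2 = 5*11 + 5 = 60, q_2 = 5*2 + 1 = 11.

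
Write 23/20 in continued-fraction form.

Run the Euclidean algorithm on 23 and 20; the successive quotients are the partial quotients a_0, a_1, ... (each step inverts the fractional part left over by the previous one):
  23 = 1*20 + 3, so a_0 = 1.
  20 = 6*3 + 2, so a_1 = 6.
  3 = 1*2 + 1, so a_2 = 1.
  2 = 2*1 + 0, so a_3 = 2.
The remainder reaches 0 after 4 divisions, so the expansion has 4 partial quotients, read off in order.

[1; 6, 1, 2]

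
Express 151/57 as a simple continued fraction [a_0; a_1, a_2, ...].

Run the Euclidean algorithm on 151 and 57; the successive quotients are the partial quotients a_0, a_1, ... (each step inverts the fractional part left over by the previous one):
  151 = 2*57 + 37, so a_0 = 2.
  57 = 1*37 + 20, so a_1 = 1.
  37 = 1*20 + 17, so a_2 = 1.
  20 = 1*17 + 3, so a_3 = 1.
  17 = 5*3 + 2, so a_4 = 5.
  3 = 1*2 + 1, so a_5 = 1.
  2 = 2*1 + 0, so a_6 = 2.
The remainder reaches 0 after 7 divisions, so the expansion has 7 partial quotients, read off in order.

[2; 1, 1, 1, 5, 1, 2]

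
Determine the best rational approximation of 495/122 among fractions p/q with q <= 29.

Expand x = 495/122 as a continued fraction with the Euclidean algorithm:
  495 = 4*122 + 7, so a_0 = 4.
  122 = 17*7 + 3, so a_1 = 17.
  7 = 2*3 + 1, so a_2 = 2.
  3 = 3*1 + 0, so a_3 = 3.
so x = [4; 17, 2, 3].
Convergents (p_i = a_i*p_{i-1} + p_{i-2}, q_i = a_i*q_{i-1} + q_{i-2} with p_{-2}=0, p_{-1}=1, q_{-2}=1, q_{-1}=0), until the denominator exceeds 29:
  i=0: a_0=4, p_0 = 4*1 + 0 = 4, q_0 = 4*0 + 1 = 1.
  i=1: a_1=17, p_1 = 17*4 + 1 = 69, q_1 = 17*1 + 0 = 17.
  i=2: a_2=2, p_2 = 2*69 + 4 = 142, q_2 = 2*17 + 1 = 35.
q_2 = 35 > 29, so the last convergent with denominator <= 29 is p_1/q_1 = 69/17.
The closest fraction with denominator <= 29 is either p_1/q_1 or the intermediate fraction (k*p_1 + p_0)/(k*q_1 + q_0) with the largest k >= 1 whose denominator stays <= 29; these approach x as k grows, and every other convergent or intermediate fraction in range is farther away.
Largest k: floor((29 - q_0)/q_1) = floor((29 - 1)/17) = 1.
That gives (1*69 + 4)/(1*17 + 1) = 73/18.
Compare the errors: |x - 69/17| = |495*17 - 69*122|/(122*17) = 3/2074, and |x - 73/18| = |495*18 - 73*122|/(122*18) = 4/2196.
Cross-multiplying, 3*2196 = 6588 < 8296 = 4*2074, so 3/2074 is smaller: the convergent 69/17 is closer to x than 73/18.

69/17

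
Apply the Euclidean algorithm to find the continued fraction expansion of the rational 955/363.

[2; 1, 1, 1, 2, 2, 3, 2, 2]

Run the Euclidean algorithm on 955 and 363; the successive quotients are the partial quotients a_0, a_1, ... (each step inverts the fractional part left over by the previous one):
  955 = 2*363 + 229, so a_0 = 2.
  363 = 1*229 + 134, so a_1 = 1.
  229 = 1*134 + 95, so a_2 = 1.
  134 = 1*95 + 39, so a_3 = 1.
  95 = 2*39 + 17, so a_4 = 2.
  39 = 2*17 + 5, so a_5 = 2.
  17 = 3*5 + 2, so a_6 = 3.
  5 = 2*2 + 1, so a_7 = 2.
  2 = 2*1 + 0, so a_8 = 2.
The remainder reaches 0 after 9 divisions, so the expansion has 9 partial quotients, read off in order.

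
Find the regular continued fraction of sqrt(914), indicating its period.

[30; (4, 3, 3, 4, 60)]

Write x_i = (sqrt(914) + m_i)/d_i with (m_0, d_0) = (0, 1). a_0 = floor(sqrt(914)) = 30, since 30^2 = 900 <= 914 < 961 = 31^2.
Iterate m_{i+1} = d_i*a_i - m_i, d_{i+1} = (914 - m_{i+1}^2)/d_i, a_{i+1} = floor((a_0 + m_{i+1})/d_{i+1}):
  m_1 = 1*30 - 0 = 30, d_1 = (914 - 30^2)/1 = 14/1 = 14, a_1 = floor((30 + 30)/14) = 4.
  m_2 = 14*4 - 30 = 26, d_2 = (914 - 26^2)/14 = 238/14 = 17, a_2 = floor((30 + 26)/17) = 3.
  m_3 = 17*3 - 26 = 25, d_3 = (914 - 25^2)/17 = 289/17 = 17, a_3 = floor((30 + 25)/17) = 3.
  m_4 = 17*3 - 25 = 26, d_4 = (914 - 26^2)/17 = 238/17 = 14, a_4 = floor((30 + 26)/14) = 4.
  m_5 = 14*4 - 26 = 30, d_5 = (914 - 30^2)/14 = 14/14 = 1, a_5 = floor((30 + 30)/1) = 60.
  m_6 = 1*60 - 30 = 30, d_6 = (914 - 30^2)/1 = 14/1 = 14: (m_6, d_6) = (m_1, d_1) = (30, 14), so from here the quotients repeat a_1, ..., a_5; the period length is 5.
Hence the expansion of sqrt(914) is a_0 = 30 followed by the repeating block 4, 3, 3, 4, 60 (period 5).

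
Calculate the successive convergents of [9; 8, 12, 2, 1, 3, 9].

9/1, 73/8, 885/97, 1843/202, 2728/299, 10027/1099, 92971/10190

Using the convergent recurrence p_i = a_i*p_{i-1} + p_{i-2}, q_i = a_i*q_{i-1} + q_{i-2} with p_{-2}=0, p_{-1}=1, q_{-2}=1, q_{-1}=0:
  i=0: a_0=9, p_0 = 9*1 + 0 = 9, q_0 = 9*0 + 1 = 1.
  i=1: a_1=8, p_1 = 8*9 + 1 = 73, q_1 = 8*1 + 0 = 8.
  i=2: a_2=12, p_2 = 12*73 + 9 = 885, q_2 = 12*8 + 1 = 97.
  i=3: a_3=2, p_3 = 2*885 + 73 = 1843, q_3 = 2*97 + 8 = 202.
  i=4: a_4=1, p_4 = 1*1843 + 885 = 2728, q_4 = 1*202 + 97 = 299.
  i=5: a_5=3, p_5 = 3*2728 + 1843 = 10027, q_5 = 3*299 + 202 = 1099.
  i=6: a_6=9, p_6 = 9*10027 + 2728 = 92971, q_6 = 9*1099 + 299 = 10190.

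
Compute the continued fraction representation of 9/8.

Run the Euclidean algorithm on 9 and 8; the successive quotients are the partial quotients a_0, a_1, ... (each step inverts the fractional part left over by the previous one):
  9 = 1*8 + 1, so a_0 = 1.
  8 = 8*1 + 0, so a_1 = 8.
The remainder reaches 0 after 2 divisions, so the expansion has 2 partial quotients, read off in order.

[1; 8]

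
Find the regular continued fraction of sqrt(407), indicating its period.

Write x_i = (sqrt(407) + m_i)/d_i with (m_0, d_0) = (0, 1). a_0 = floor(sqrt(407)) = 20, since 20^2 = 400 <= 407 < 441 = 21^2.
Iterate m_{i+1} = d_i*a_i - m_i, d_{i+1} = (407 - m_{i+1}^2)/d_i, a_{i+1} = floor((a_0 + m_{i+1})/d_{i+1}):
  m_1 = 1*20 - 0 = 20, d_1 = (407 - 20^2)/1 = 7/1 = 7, a_1 = floor((20 + 20)/7) = 5.
  m_2 = 7*5 - 20 = 15, d_2 = (407 - 15^2)/7 = 182/7 = 26, a_2 = floor((20 + 15)/26) = 1.
  m_3 = 26*1 - 15 = 11, d_3 = (407 - 11^2)/26 = 286/26 = 11, a_3 = floor((20 + 11)/11) = 2.
  m_4 = 11*2 - 11 = 11, d_4 = (407 - 11^2)/11 = 286/11 = 26, a_4 = floor((20 + 11)/26) = 1.
  m_5 = 26*1 - 11 = 15, d_5 = (407 - 15^2)/26 = 182/26 = 7, a_5 = floor((20 + 15)/7) = 5.
  m_6 = 7*5 - 15 = 20, d_6 = (407 - 20^2)/7 = 7/7 = 1, a_6 = floor((20 + 20)/1) = 40.
  m_7 = 1*40 - 20 = 20, d_7 = (407 - 20^2)/1 = 7/1 = 7: (m_7, d_7) = (m_1, d_1) = (20, 7), so from here the quotients repeat a_1, ..., a_6; the period length is 6.
Hence the expansion of sqrt(407) is a_0 = 20 followed by the repeating block 5, 1, 2, 1, 5, 40 (period 6).

[20; (5, 1, 2, 1, 5, 40)]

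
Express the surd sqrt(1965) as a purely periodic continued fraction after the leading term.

Write x_i = (sqrt(1965) + m_i)/d_i with (m_0, d_0) = (0, 1). a_0 = floor(sqrt(1965)) = 44, since 44^2 = 1936 <= 1965 < 2025 = 45^2.
Iterate m_{i+1} = d_i*a_i - m_i, d_{i+1} = (1965 - m_{i+1}^2)/d_i, a_{i+1} = floor((a_0 + m_{i+1})/d_{i+1}):
  m_1 = 1*44 - 0 = 44, d_1 = (1965 - 44^2)/1 = 29/1 = 29, a_1 = floor((44 + 44)/29) = 3.
  m_2 = 29*3 - 44 = 43, d_2 = (1965 - 43^2)/29 = 116/29 = 4, a_2 = floor((44 + 43)/4) = 21.
  m_3 = 4*21 - 43 = 41, d_3 = (1965 - 41^2)/4 = 284/4 = 71, a_3 = floor((44 + 41)/71) = 1.
  m_4 = 71*1 - 41 = 30, d_4 = (1965 - 30^2)/71 = 1065/71 = 15, a_4 = floor((44 + 30)/15) = 4.
  m_5 = 15*4 - 30 = 30, d_5 = (1965 - 30^2)/15 = 1065/15 = 71, a_5 = floor((44 + 30)/71) = 1.
  m_6 = 71*1 - 30 = 41, d_6 = (1965 - 41^2)/71 = 284/71 = 4, a_6 = floor((44 + 41)/4) = 21.
  m_7 = 4*21 - 41 = 43, d_7 = (1965 - 43^2)/4 = 116/4 = 29, a_7 = floor((44 + 43)/29) = 3.
  m_8 = 29*3 - 43 = 44, d_8 = (1965 - 44^2)/29 = 29/29 = 1, a_8 = floor((44 + 44)/1) = 88.
  m_9 = 1*88 - 44 = 44, d_9 = (1965 - 44^2)/1 = 29/1 = 29: (m_9, d_9) = (m_1, d_1) = (44, 29), so from here the quotients repeat a_1, ..., a_8; the period length is 8.
Hence the expansion of sqrt(1965) is a_0 = 44 followed by the repeating block 3, 21, 1, 4, 1, 21, 3, 88 (period 8).

[44; (3, 21, 1, 4, 1, 21, 3, 88)]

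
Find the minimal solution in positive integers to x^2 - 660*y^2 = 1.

First expand sqrt(660) as a continued fraction. With x_i = (sqrt(660) + m_i)/d_i and (m_0, d_0) = (0, 1): a_0 = floor(sqrt(660)) = 25, since 25^2 = 625 <= 660 < 676 = 26^2.
Iterate m_{i+1} = d_i*a_i - m_i, d_{i+1} = (660 - m_{i+1}^2)/d_i, a_{i+1} = floor((a_0 + m_{i+1})/d_{i+1}):
  m_1 = 1*25 - 0 = 25, d_1 = (660 - 25^2)/1 = 35/1 = 35, a_1 = floor((25 + 25)/35) = 1.
  m_2 = 35*1 - 25 = 10, d_2 = (660 - 10^2)/35 = 560/35 = 16, a_2 = floor((25 + 10)/16) = 2.
  m_3 = 16*2 - 10 = 22, d_3 = (660 - 22^2)/16 = 176/16 = 11, a_3 = floor((25 + 22)/11) = 4.
  m_4 = 11*4 - 22 = 22, d_4 = (660 - 22^2)/11 = 176/11 = 16, a_4 = floor((25 + 22)/16) = 2.
  m_5 = 16*2 - 22 = 10, d_5 = (660 - 10^2)/16 = 560/16 = 35, a_5 = floor((25 + 10)/35) = 1.
  m_6 = 35*1 - 10 = 25, d_6 = (660 - 25^2)/35 = 35/35 = 1, a_6 = floor((25 + 25)/1) = 50.
  m_7 = 1*50 - 25 = 25, d_7 = (660 - 25^2)/1 = 35/1 = 35: (m_7, d_7) = (m_1, d_1) = (25, 35), so from here the quotients repeat a_1, ..., a_6; the period length is 6.
So sqrt(660) = [25; (1, 2, 4, 2, 1, 50)] with period length k = 6.
k is even, so the fundamental solution of x^2 - 660y^2 = 1 is (p_{k-1}, q_{k-1}) = (p_5, q_5); compute convergents through index 5.
Convergents (p_i = a_i*p_{i-1} + p_{i-2}, q_i = a_i*q_{i-1} + q_{i-2} with p_{-2}=0, p_{-1}=1, q_{-2}=1, q_{-1}=0):
  i=0: a_0=25, p_0 = 25*1 + 0 = 25, q_0 = 25*0 + 1 = 1.
  i=1: a_1=1, p_1 = 1*25 + 1 = 26, q_1 = 1*1 + 0 = 1.
  i=2: a_2=2, p_2 = 2*26 + 25 = 77, q_2 = 2*1 + 1 = 3.
  i=3: a_3=4, p_3 = 4*77 + 26 = 334, q_3 = 4*3 + 1 = 13.
  i=4: a_4=2, p_4 = 2*334 + 77 = 745, q_4 = 2*13 + 3 = 29.
  i=5: a_5=1, p_5 = 1*745 + 334 = 1079, q_5 = 1*29 + 13 = 42.
Check: 1079^2 - 660*42^2 = 1164241 - 1164240 = 1, so (x, y) = (1079, 42) solves the equation, and by the theorem it is the least positive solution.

(x, y) = (1079, 42)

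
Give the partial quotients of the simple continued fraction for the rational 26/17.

[1; 1, 1, 8]

Run the Euclidean algorithm on 26 and 17; the successive quotients are the partial quotients a_0, a_1, ... (each step inverts the fractional part left over by the previous one):
  26 = 1*17 + 9, so a_0 = 1.
  17 = 1*9 + 8, so a_1 = 1.
  9 = 1*8 + 1, so a_2 = 1.
  8 = 8*1 + 0, so a_3 = 8.
The remainder reaches 0 after 4 divisions, so the expansion has 4 partial quotients, read off in order.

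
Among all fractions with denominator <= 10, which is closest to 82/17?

29/6

Expand x = 82/17 as a continued fraction with the Euclidean algorithm:
  82 = 4*17 + 14, so a_0 = 4.
  17 = 1*14 + 3, so a_1 = 1.
  14 = 4*3 + 2, so a_2 = 4.
  3 = 1*2 + 1, so a_3 = 1.
  2 = 2*1 + 0, so a_4 = 2.
so x = [4; 1, 4, 1, 2].
Convergents (p_i = a_i*p_{i-1} + p_{i-2}, q_i = a_i*q_{i-1} + q_{i-2} with p_{-2}=0, p_{-1}=1, q_{-2}=1, q_{-1}=0), until the denominator exceeds 10:
  i=0: a_0=4, p_0 = 4*1 + 0 = 4, q_0 = 4*0 + 1 = 1.
  i=1: a_1=1, p_1 = 1*4 + 1 = 5, q_1 = 1*1 + 0 = 1.
  i=2: a_2=4, p_2 = 4*5 + 4 = 24, q_2 = 4*1 + 1 = 5.
  i=3: a_3=1, p_3 = 1*24 + 5 = 29, q_3 = 1*5 + 1 = 6.
  i=4: a_4=2, p_4 = 2*29 + 24 = 82, q_4 = 2*6 + 5 = 17.
q_4 = 17 > 10, so the last convergent with denominator <= 10 is p_3/q_3 = 29/6.
The closest fraction with denominator <= 10 is either p_3/q_3 or the intermediate fraction (k*p_3 + p_2)/(k*q_3 + q_2) with the largest k >= 1 whose denominator stays <= 10; these approach x as k grows, and every other convergent or intermediate fraction in range is farther away.
Largest k: floor((10 - q_2)/q_3) = floor((10 - 5)/6) = 0.
Since k = 0, no intermediate fraction beyond p_3/q_3 has denominator <= 10, so the convergent 29/6 is the closest (its error is |82*6 - 29*17|/(17*6) = 1/102).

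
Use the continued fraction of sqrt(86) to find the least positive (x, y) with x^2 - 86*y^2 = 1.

First expand sqrt(86) as a continued fraction. With x_i = (sqrt(86) + m_i)/d_i and (m_0, d_0) = (0, 1): a_0 = floor(sqrt(86)) = 9, since 9^2 = 81 <= 86 < 100 = 10^2.
Iterate m_{i+1} = d_i*a_i - m_i, d_{i+1} = (86 - m_{i+1}^2)/d_i, a_{i+1} = floor((a_0 + m_{i+1})/d_{i+1}):
  m_1 = 1*9 - 0 = 9, d_1 = (86 - 9^2)/1 = 5/1 = 5, a_1 = floor((9 + 9)/5) = 3.
  m_2 = 5*3 - 9 = 6, d_2 = (86 - 6^2)/5 = 50/5 = 10, a_2 = floor((9 + 6)/10) = 1.
  m_3 = 10*1 - 6 = 4, d_3 = (86 - 4^2)/10 = 70/10 = 7, a_3 = floor((9 + 4)/7) = 1.
  m_4 = 7*1 - 4 = 3, d_4 = (86 - 3^2)/7 = 77/7 = 11, a_4 = floor((9 + 3)/11) = 1.
  m_5 = 11*1 - 3 = 8, d_5 = (86 - 8^2)/11 = 22/11 = 2, a_5 = floor((9 + 8)/2) = 8.
  m_6 = 2*8 - 8 = 8, d_6 = (86 - 8^2)/2 = 22/2 = 11, a_6 = floor((9 + 8)/11) = 1.
  m_7 = 11*1 - 8 = 3, d_7 = (86 - 3^2)/11 = 77/11 = 7, a_7 = floor((9 + 3)/7) = 1.
  m_8 = 7*1 - 3 = 4, d_8 = (86 - 4^2)/7 = 70/7 = 10, a_8 = floor((9 + 4)/10) = 1.
  m_9 = 10*1 - 4 = 6, d_9 = (86 - 6^2)/10 = 50/10 = 5, a_9 = floor((9 + 6)/5) = 3.
  m_10 = 5*3 - 6 = 9, d_10 = (86 - 9^2)/5 = 5/5 = 1, a_10 = floor((9 + 9)/1) = 18.
  m_11 = 1*18 - 9 = 9, d_11 = (86 - 9^2)/1 = 5/1 = 5: (m_11, d_11) = (m_1, d_1) = (9, 5), so from here the quotients repeat a_1, ..., a_10; the period length is 10.
So sqrt(86) = [9; (3, 1, 1, 1, 8, 1, 1, 1, 3, 18)] with period length k = 10.
k is even, so the fundamental solution of x^2 - 86y^2 = 1 is (p_{k-1}, q_{k-1}) = (p_9, q_9); compute convergents through index 9.
Convergents (p_i = a_i*p_{i-1} + p_{i-2}, q_i = a_i*q_{i-1} + q_{i-2} with p_{-2}=0, p_{-1}=1, q_{-2}=1, q_{-1}=0):
  i=0: a_0=9, p_0 = 9*1 + 0 = 9, q_0 = 9*0 + 1 = 1.
  i=1: a_1=3, p_1 = 3*9 + 1 = 28, q_1 = 3*1 + 0 = 3.
  i=2: a_2=1, p_2 = 1*28 + 9 = 37, q_2 = 1*3 + 1 = 4.
  i=3: a_3=1, p_3 = 1*37 + 28 = 65, q_3 = 1*4 + 3 = 7.
  i=4: a_4=1, p_4 = 1*65 + 37 = 102, q_4 = 1*7 + 4 = 11.
  i=5: a_5=8, p_5 = 8*102 + 65 = 881, q_5 = 8*11 + 7 = 95.
  i=6: a_6=1, p_6 = 1*881 + 102 = 983, q_6 = 1*95 + 11 = 106.
  i=7: a_7=1, p_7 = 1*983 + 881 = 1864, q_7 = 1*106 + 95 = 201.
  i=8: a_8=1, p_8 = 1*1864 + 983 = 2847, q_8 = 1*201 + 106 = 307.
  i=9: a_9=3, p_9 = 3*2847 + 1864 = 10405, q_9 = 3*307 + 201 = 1122.
Check: 10405^2 - 86*1122^2 = 108264025 - 108264024 = 1, so (x, y) = (10405, 1122) solves the equation, and by the theorem it is the least positive solution.

(x, y) = (10405, 1122)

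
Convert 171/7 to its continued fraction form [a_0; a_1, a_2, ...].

[24; 2, 3]

Run the Euclidean algorithm on 171 and 7; the successive quotients are the partial quotients a_0, a_1, ... (each step inverts the fractional part left over by the previous one):
  171 = 24*7 + 3, so a_0 = 24.
  7 = 2*3 + 1, so a_1 = 2.
  3 = 3*1 + 0, so a_2 = 3.
The remainder reaches 0 after 3 divisions, so the expansion has 3 partial quotients, read off in order.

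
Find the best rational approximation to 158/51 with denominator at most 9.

28/9

Expand x = 158/51 as a continued fraction with the Euclidean algorithm:
  158 = 3*51 + 5, so a_0 = 3.
  51 = 10*5 + 1, so a_1 = 10.
  5 = 5*1 + 0, so a_2 = 5.
so x = [3; 10, 5].
Convergents (p_i = a_i*p_{i-1} + p_{i-2}, q_i = a_i*q_{i-1} + q_{i-2} with p_{-2}=0, p_{-1}=1, q_{-2}=1, q_{-1}=0), until the denominator exceeds 9:
  i=0: a_0=3, p_0 = 3*1 + 0 = 3, q_0 = 3*0 + 1 = 1.
  i=1: a_1=10, p_1 = 10*3 + 1 = 31, q_1 = 10*1 + 0 = 10.
q_1 = 10 > 9, so the last convergent with denominator <= 9 is p_0/q_0 = 3/1.
The closest fraction with denominator <= 9 is either p_0/q_0 or the intermediate fraction (k*p_0 + p_{-1})/(k*q_0 + q_{-1}) with the largest k >= 1 whose denominator stays <= 9; these approach x as k grows, and every other convergent or intermediate fraction in range is farther away.
Largest k: floor((9 - q_{-1})/q_0) = floor((9 - 0)/1) = 9 (using the seeds p_{-1} = 1, q_{-1} = 0).
That gives (9*3 + 1)/(9*1 + 0) = 28/9.
Compare the errors: |x - 3/1| = |158*1 - 3*51|/(51*1) = 5/51, and |x - 28/9| = |158*9 - 28*51|/(51*9) = 6/459.
Cross-multiplying, 6*51 = 306 < 2295 = 5*459, so 6/459 is smaller: the intermediate fraction 28/9 is closer to x than 3/1.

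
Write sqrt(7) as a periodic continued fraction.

[2; (1, 1, 1, 4)]

Write x_i = (sqrt(7) + m_i)/d_i with (m_0, d_0) = (0, 1). a_0 = floor(sqrt(7)) = 2, since 2^2 = 4 <= 7 < 9 = 3^2.
Iterate m_{i+1} = d_i*a_i - m_i, d_{i+1} = (7 - m_{i+1}^2)/d_i, a_{i+1} = floor((a_0 + m_{i+1})/d_{i+1}):
  m_1 = 1*2 - 0 = 2, d_1 = (7 - 2^2)/1 = 3/1 = 3, a_1 = floor((2 + 2)/3) = 1.
  m_2 = 3*1 - 2 = 1, d_2 = (7 - 1^2)/3 = 6/3 = 2, a_2 = floor((2 + 1)/2) = 1.
  m_3 = 2*1 - 1 = 1, d_3 = (7 - 1^2)/2 = 6/2 = 3, a_3 = floor((2 + 1)/3) = 1.
  m_4 = 3*1 - 1 = 2, d_4 = (7 - 2^2)/3 = 3/3 = 1, a_4 = floor((2 + 2)/1) = 4.
  m_5 = 1*4 - 2 = 2, d_5 = (7 - 2^2)/1 = 3/1 = 3: (m_5, d_5) = (m_1, d_1) = (2, 3), so from here the quotients repeat a_1, ..., a_4; the period length is 4.
Hence the expansion of sqrt(7) is a_0 = 2 followed by the repeating block 1, 1, 1, 4 (period 4).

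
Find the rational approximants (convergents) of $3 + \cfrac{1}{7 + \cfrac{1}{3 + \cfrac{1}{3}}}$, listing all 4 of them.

3/1, 22/7, 69/22, 229/73

Using the convergent recurrence p_i = a_i*p_{i-1} + p_{i-2}, q_i = a_i*q_{i-1} + q_{i-2} with p_{-2}=0, p_{-1}=1, q_{-2}=1, q_{-1}=0:
  i=0: a_0=3, p_0 = 3*1 + 0 = 3, q_0 = 3*0 + 1 = 1.
  i=1: a_1=7, p_1 = 7*3 + 1 = 22, q_1 = 7*1 + 0 = 7.
  i=2: a_2=3, p_2 = 3*22 + 3 = 69, q_2 = 3*7 + 1 = 22.
  i=3: a_3=3, p_3 = 3*69 + 22 = 229, q_3 = 3*22 + 7 = 73.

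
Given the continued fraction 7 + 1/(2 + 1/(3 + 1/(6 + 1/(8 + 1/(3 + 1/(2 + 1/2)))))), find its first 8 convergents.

7/1, 15/2, 52/7, 327/44, 2668/359, 8331/1121, 19330/2601, 46991/6323

Using the convergent recurrence p_i = a_i*p_{i-1} + p_{i-2}, q_i = a_i*q_{i-1} + q_{i-2} with p_{-2}=0, p_{-1}=1, q_{-2}=1, q_{-1}=0:
  i=0: a_0=7, p_0 = 7*1 + 0 = 7, q_0 = 7*0 + 1 = 1.
  i=1: a_1=2, p_1 = 2*7 + 1 = 15, q_1 = 2*1 + 0 = 2.
  i=2: a_2=3, p_2 = 3*15 + 7 = 52, q_2 = 3*2 + 1 = 7.
  i=3: a_3=6, p_3 = 6*52 + 15 = 327, q_3 = 6*7 + 2 = 44.
  i=4: a_4=8, p_4 = 8*327 + 52 = 2668, q_4 = 8*44 + 7 = 359.
  i=5: a_5=3, p_5 = 3*2668 + 327 = 8331, q_5 = 3*359 + 44 = 1121.
  i=6: a_6=2, p_6 = 2*8331 + 2668 = 19330, q_6 = 2*1121 + 359 = 2601.
  i=7: a_7=2, p_7 = 2*19330 + 8331 = 46991, q_7 = 2*2601 + 1121 = 6323.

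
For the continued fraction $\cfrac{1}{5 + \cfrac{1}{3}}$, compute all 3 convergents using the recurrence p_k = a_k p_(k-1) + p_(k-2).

0/1, 1/5, 3/16

Using the convergent recurrence p_i = a_i*p_{i-1} + p_{i-2}, q_i = a_i*q_{i-1} + q_{i-2} with p_{-2}=0, p_{-1}=1, q_{-2}=1, q_{-1}=0:
  i=0: a_0=0, p_0 = 0*1 + 0 = 0, q_0 = 0*0 + 1 = 1.
  i=1: a_1=5, p_1 = 5*0 + 1 = 1, q_1 = 5*1 + 0 = 5.
  i=2: a_2=3, p_2 = 3*1 + 0 = 3, q_2 = 3*5 + 1 = 16.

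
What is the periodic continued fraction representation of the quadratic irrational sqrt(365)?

[19; (9, 1, 1, 9, 38)]

Write x_i = (sqrt(365) + m_i)/d_i with (m_0, d_0) = (0, 1). a_0 = floor(sqrt(365)) = 19, since 19^2 = 361 <= 365 < 400 = 20^2.
Iterate m_{i+1} = d_i*a_i - m_i, d_{i+1} = (365 - m_{i+1}^2)/d_i, a_{i+1} = floor((a_0 + m_{i+1})/d_{i+1}):
  m_1 = 1*19 - 0 = 19, d_1 = (365 - 19^2)/1 = 4/1 = 4, a_1 = floor((19 + 19)/4) = 9.
  m_2 = 4*9 - 19 = 17, d_2 = (365 - 17^2)/4 = 76/4 = 19, a_2 = floor((19 + 17)/19) = 1.
  m_3 = 19*1 - 17 = 2, d_3 = (365 - 2^2)/19 = 361/19 = 19, a_3 = floor((19 + 2)/19) = 1.
  m_4 = 19*1 - 2 = 17, d_4 = (365 - 17^2)/19 = 76/19 = 4, a_4 = floor((19 + 17)/4) = 9.
  m_5 = 4*9 - 17 = 19, d_5 = (365 - 19^2)/4 = 4/4 = 1, a_5 = floor((19 + 19)/1) = 38.
  m_6 = 1*38 - 19 = 19, d_6 = (365 - 19^2)/1 = 4/1 = 4: (m_6, d_6) = (m_1, d_1) = (19, 4), so from here the quotients repeat a_1, ..., a_5; the period length is 5.
Hence the expansion of sqrt(365) is a_0 = 19 followed by the repeating block 9, 1, 1, 9, 38 (period 5).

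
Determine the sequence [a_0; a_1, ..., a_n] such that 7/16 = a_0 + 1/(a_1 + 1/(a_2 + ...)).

Run the Euclidean algorithm on 7 and 16; the successive quotients are the partial quotients a_0, a_1, ... (each step inverts the fractional part left over by the previous one):
  7 = 0*16 + 7, so a_0 = 0.
  16 = 2*7 + 2, so a_1 = 2.
  7 = 3*2 + 1, so a_2 = 3.
  2 = 2*1 + 0, so a_3 = 2.
The remainder reaches 0 after 4 divisions, so the expansion has 4 partial quotients, read off in order.

[0; 2, 3, 2]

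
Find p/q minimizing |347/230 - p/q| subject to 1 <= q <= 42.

62/41

Expand x = 347/230 as a continued fraction with the Euclidean algorithm:
  347 = 1*230 + 117, so a_0 = 1.
  230 = 1*117 + 113, so a_1 = 1.
  117 = 1*113 + 4, so a_2 = 1.
  113 = 28*4 + 1, so a_3 = 28.
  4 = 4*1 + 0, so a_4 = 4.
so x = [1; 1, 1, 28, 4].
Convergents (p_i = a_i*p_{i-1} + p_{i-2}, q_i = a_i*q_{i-1} + q_{i-2} with p_{-2}=0, p_{-1}=1, q_{-2}=1, q_{-1}=0), until the denominator exceeds 42:
  i=0: a_0=1, p_0 = 1*1 + 0 = 1, q_0 = 1*0 + 1 = 1.
  i=1: a_1=1, p_1 = 1*1 + 1 = 2, q_1 = 1*1 + 0 = 1.
  i=2: a_2=1, p_2 = 1*2 + 1 = 3, q_2 = 1*1 + 1 = 2.
  i=3: a_3=28, p_3 = 28*3 + 2 = 86, q_3 = 28*2 + 1 = 57.
q_3 = 57 > 42, so the last convergent with denominator <= 42 is p_2/q_2 = 3/2.
The closest fraction with denominator <= 42 is either p_2/q_2 or the intermediate fraction (k*p_2 + p_1)/(k*q_2 + q_1) with the largest k >= 1 whose denominator stays <= 42; these approach x as k grows, and every other convergent or intermediate fraction in range is farther away.
Largest k: floor((42 - q_1)/q_2) = floor((42 - 1)/2) = 20.
That gives (20*3 + 2)/(20*2 + 1) = 62/41.
Compare the errors: |x - 3/2| = |347*2 - 3*230|/(230*2) = 4/460, and |x - 62/41| = |347*41 - 62*230|/(230*41) = 33/9430.
Cross-multiplying, 33*460 = 15180 < 37720 = 4*9430, so 33/9430 is smaller: the intermediate fraction 62/41 is closer to x than 3/2.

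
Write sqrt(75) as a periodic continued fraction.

Write x_i = (sqrt(75) + m_i)/d_i with (m_0, d_0) = (0, 1). a_0 = floor(sqrt(75)) = 8, since 8^2 = 64 <= 75 < 81 = 9^2.
Iterate m_{i+1} = d_i*a_i - m_i, d_{i+1} = (75 - m_{i+1}^2)/d_i, a_{i+1} = floor((a_0 + m_{i+1})/d_{i+1}):
  m_1 = 1*8 - 0 = 8, d_1 = (75 - 8^2)/1 = 11/1 = 11, a_1 = floor((8 + 8)/11) = 1.
  m_2 = 11*1 - 8 = 3, d_2 = (75 - 3^2)/11 = 66/11 = 6, a_2 = floor((8 + 3)/6) = 1.
  m_3 = 6*1 - 3 = 3, d_3 = (75 - 3^2)/6 = 66/6 = 11, a_3 = floor((8 + 3)/11) = 1.
  m_4 = 11*1 - 3 = 8, d_4 = (75 - 8^2)/11 = 11/11 = 1, a_4 = floor((8 + 8)/1) = 16.
  m_5 = 1*16 - 8 = 8, d_5 = (75 - 8^2)/1 = 11/1 = 11: (m_5, d_5) = (m_1, d_1) = (8, 11), so from here the quotients repeat a_1, ..., a_4; the period length is 4.
Hence the expansion of sqrt(75) is a_0 = 8 followed by the repeating block 1, 1, 1, 16 (period 4).

[8; (1, 1, 1, 16)]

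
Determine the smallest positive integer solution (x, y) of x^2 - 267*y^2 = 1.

First expand sqrt(267) as a continued fraction. With x_i = (sqrt(267) + m_i)/d_i and (m_0, d_0) = (0, 1): a_0 = floor(sqrt(267)) = 16, since 16^2 = 256 <= 267 < 289 = 17^2.
Iterate m_{i+1} = d_i*a_i - m_i, d_{i+1} = (267 - m_{i+1}^2)/d_i, a_{i+1} = floor((a_0 + m_{i+1})/d_{i+1}):
  m_1 = 1*16 - 0 = 16, d_1 = (267 - 16^2)/1 = 11/1 = 11, a_1 = floor((16 + 16)/11) = 2.
  m_2 = 11*2 - 16 = 6, d_2 = (267 - 6^2)/11 = 231/11 = 21, a_2 = floor((16 + 6)/21) = 1.
  m_3 = 21*1 - 6 = 15, d_3 = (267 - 15^2)/21 = 42/21 = 2, a_3 = floor((16 + 15)/2) = 15.
  m_4 = 2*15 - 15 = 15, d_4 = (267 - 15^2)/2 = 42/2 = 21, a_4 = floor((16 + 15)/21) = 1.
  m_5 = 21*1 - 15 = 6, d_5 = (267 - 6^2)/21 = 231/21 = 11, a_5 = floor((16 + 6)/11) = 2.
  m_6 = 11*2 - 6 = 16, d_6 = (267 - 16^2)/11 = 11/11 = 1, a_6 = floor((16 + 16)/1) = 32.
  m_7 = 1*32 - 16 = 16, d_7 = (267 - 16^2)/1 = 11/1 = 11: (m_7, d_7) = (m_1, d_1) = (16, 11), so from here the quotients repeat a_1, ..., a_6; the period length is 6.
So sqrt(267) = [16; (2, 1, 15, 1, 2, 32)] with period length k = 6.
k is even, so the fundamental solution of x^2 - 267y^2 = 1 is (p_{k-1}, q_{k-1}) = (p_5, q_5); compute convergents through index 5.
Convergents (p_i = a_i*p_{i-1} + p_{i-2}, q_i = a_i*q_{i-1} + q_{i-2} with p_{-2}=0, p_{-1}=1, q_{-2}=1, q_{-1}=0):
  i=0: a_0=16, p_0 = 16*1 + 0 = 16, q_0 = 16*0 + 1 = 1.
  i=1: a_1=2, p_1 = 2*16 + 1 = 33, q_1 = 2*1 + 0 = 2.
  i=2: a_2=1, p_2 = 1*33 + 16 = 49, q_2 = 1*2 + 1 = 3.
  i=3: a_3=15, p_3 = 15*49 + 33 = 768, q_3 = 15*3 + 2 = 47.
  i=4: a_4=1, p_4 = 1*768 + 49 = 817, q_4 = 1*47 + 3 = 50.
  i=5: a_5=2, p_5 = 2*817 + 768 = 2402, q_5 = 2*50 + 47 = 147.
Check: 2402^2 - 267*147^2 = 5769604 - 5769603 = 1, so (x, y) = (2402, 147) solves the equation, and by the theorem it is the least positive solution.

(x, y) = (2402, 147)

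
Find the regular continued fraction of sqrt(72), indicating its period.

[8; (2, 16)]

Write x_i = (sqrt(72) + m_i)/d_i with (m_0, d_0) = (0, 1). a_0 = floor(sqrt(72)) = 8, since 8^2 = 64 <= 72 < 81 = 9^2.
Iterate m_{i+1} = d_i*a_i - m_i, d_{i+1} = (72 - m_{i+1}^2)/d_i, a_{i+1} = floor((a_0 + m_{i+1})/d_{i+1}):
  m_1 = 1*8 - 0 = 8, d_1 = (72 - 8^2)/1 = 8/1 = 8, a_1 = floor((8 + 8)/8) = 2.
  m_2 = 8*2 - 8 = 8, d_2 = (72 - 8^2)/8 = 8/8 = 1, a_2 = floor((8 + 8)/1) = 16.
  m_3 = 1*16 - 8 = 8, d_3 = (72 - 8^2)/1 = 8/1 = 8: (m_3, d_3) = (m_1, d_1) = (8, 8), so from here the quotients repeat a_1, a_2; the period length is 2.
Hence the expansion of sqrt(72) is a_0 = 8 followed by the repeating block 2, 16 (period 2).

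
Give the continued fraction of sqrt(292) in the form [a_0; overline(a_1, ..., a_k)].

[17; overline(11, 2, 1, 3, 8, 3, 1, 2, 11, 34)]

Write x_i = (sqrt(292) + m_i)/d_i with (m_0, d_0) = (0, 1). a_0 = floor(sqrt(292)) = 17, since 17^2 = 289 <= 292 < 324 = 18^2.
Iterate m_{i+1} = d_i*a_i - m_i, d_{i+1} = (292 - m_{i+1}^2)/d_i, a_{i+1} = floor((a_0 + m_{i+1})/d_{i+1}):
  m_1 = 1*17 - 0 = 17, d_1 = (292 - 17^2)/1 = 3/1 = 3, a_1 = floor((17 + 17)/3) = 11.
  m_2 = 3*11 - 17 = 16, d_2 = (292 - 16^2)/3 = 36/3 = 12, a_2 = floor((17 + 16)/12) = 2.
  m_3 = 12*2 - 16 = 8, d_3 = (292 - 8^2)/12 = 228/12 = 19, a_3 = floor((17 + 8)/19) = 1.
  m_4 = 19*1 - 8 = 11, d_4 = (292 - 11^2)/19 = 171/19 = 9, a_4 = floor((17 + 11)/9) = 3.
  m_5 = 9*3 - 11 = 16, d_5 = (292 - 16^2)/9 = 36/9 = 4, a_5 = floor((17 + 16)/4) = 8.
  m_6 = 4*8 - 16 = 16, d_6 = (292 - 16^2)/4 = 36/4 = 9, a_6 = floor((17 + 16)/9) = 3.
  m_7 = 9*3 - 16 = 11, d_7 = (292 - 11^2)/9 = 171/9 = 19, a_7 = floor((17 + 11)/19) = 1.
  m_8 = 19*1 - 11 = 8, d_8 = (292 - 8^2)/19 = 228/19 = 12, a_8 = floor((17 + 8)/12) = 2.
  m_9 = 12*2 - 8 = 16, d_9 = (292 - 16^2)/12 = 36/12 = 3, a_9 = floor((17 + 16)/3) = 11.
  m_10 = 3*11 - 16 = 17, d_10 = (292 - 17^2)/3 = 3/3 = 1, a_10 = floor((17 + 17)/1) = 34.
  m_11 = 1*34 - 17 = 17, d_11 = (292 - 17^2)/1 = 3/1 = 3: (m_11, d_11) = (m_1, d_1) = (17, 3), so from here the quotients repeat a_1, ..., a_10; the period length is 10.
Hence the expansion of sqrt(292) is a_0 = 17 followed by the repeating block 11, 2, 1, 3, 8, 3, 1, 2, 11, 34 (period 10).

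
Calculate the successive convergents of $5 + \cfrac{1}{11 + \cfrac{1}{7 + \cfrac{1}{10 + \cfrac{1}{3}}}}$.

Using the convergent recurrence p_i = a_i*p_{i-1} + p_{i-2}, q_i = a_i*q_{i-1} + q_{i-2} with p_{-2}=0, p_{-1}=1, q_{-2}=1, q_{-1}=0:
  i=0: a_0=5, p_0 = 5*1 + 0 = 5, q_0 = 5*0 + 1 = 1.
  i=1: a_1=11, p_1 = 11*5 + 1 = 56, q_1 = 11*1 + 0 = 11.
  i=2: a_2=7, p_2 = 7*56 + 5 = 397, q_2 = 7*11 + 1 = 78.
  i=3: a_3=10, p_3 = 10*397 + 56 = 4026, q_3 = 10*78 + 11 = 791.
  i=4: a_4=3, p_4 = 3*4026 + 397 = 12475, q_4 = 3*791 + 78 = 2451.

5/1, 56/11, 397/78, 4026/791, 12475/2451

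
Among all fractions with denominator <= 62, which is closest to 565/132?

Expand x = 565/132 as a continued fraction with the Euclidean algorithm:
  565 = 4*132 + 37, so a_0 = 4.
  132 = 3*37 + 21, so a_1 = 3.
  37 = 1*21 + 16, so a_2 = 1.
  21 = 1*16 + 5, so a_3 = 1.
  16 = 3*5 + 1, so a_4 = 3.
  5 = 5*1 + 0, so a_5 = 5.
so x = [4; 3, 1, 1, 3, 5].
Convergents (p_i = a_i*p_{i-1} + p_{i-2}, q_i = a_i*q_{i-1} + q_{i-2} with p_{-2}=0, p_{-1}=1, q_{-2}=1, q_{-1}=0), until the denominator exceeds 62:
  i=0: a_0=4, p_0 = 4*1 + 0 = 4, q_0 = 4*0 + 1 = 1.
  i=1: a_1=3, p_1 = 3*4 + 1 = 13, q_1 = 3*1 + 0 = 3.
  i=2: a_2=1, p_2 = 1*13 + 4 = 17, q_2 = 1*3 + 1 = 4.
  i=3: a_3=1, p_3 = 1*17 + 13 = 30, q_3 = 1*4 + 3 = 7.
  i=4: a_4=3, p_4 = 3*30 + 17 = 107, q_4 = 3*7 + 4 = 25.
  i=5: a_5=5, p_5 = 5*107 + 30 = 565, q_5 = 5*25 + 7 = 132.
q_5 = 132 > 62, so the last convergent with denominator <= 62 is p_4/q_4 = 107/25.
The closest fraction with denominator <= 62 is either p_4/q_4 or the intermediate fraction (k*p_4 + p_3)/(k*q_4 + q_3) with the largest k >= 1 whose denominator stays <= 62; these approach x as k grows, and every other convergent or intermediate fraction in range is farther away.
Largest k: floor((62 - q_3)/q_4) = floor((62 - 7)/25) = 2.
That gives (2*107 + 30)/(2*25 + 7) = 244/57.
Compare the errors: |x - 107/25| = |565*25 - 107*132|/(132*25) = 1/3300, and |x - 244/57| = |565*57 - 244*132|/(132*57) = 3/7524.
Cross-multiplying, 1*7524 = 7524 < 9900 = 3*3300, so 1/3300 is smaller: the convergent 107/25 is closer to x than 244/57.

107/25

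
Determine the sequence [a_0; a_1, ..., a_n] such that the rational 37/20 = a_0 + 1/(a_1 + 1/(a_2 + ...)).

Run the Euclidean algorithm on 37 and 20; the successive quotients are the partial quotients a_0, a_1, ... (each step inverts the fractional part left over by the previous one):
  37 = 1*20 + 17, so a_0 = 1.
  20 = 1*17 + 3, so a_1 = 1.
  17 = 5*3 + 2, so a_2 = 5.
  3 = 1*2 + 1, so a_3 = 1.
  2 = 2*1 + 0, so a_4 = 2.
The remainder reaches 0 after 5 divisions, so the expansion has 5 partial quotients, read off in order.

[1; 1, 5, 1, 2]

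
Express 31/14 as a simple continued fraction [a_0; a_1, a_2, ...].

Run the Euclidean algorithm on 31 and 14; the successive quotients are the partial quotients a_0, a_1, ... (each step inverts the fractional part left over by the previous one):
  31 = 2*14 + 3, so a_0 = 2.
  14 = 4*3 + 2, so a_1 = 4.
  3 = 1*2 + 1, so a_2 = 1.
  2 = 2*1 + 0, so a_3 = 2.
The remainder reaches 0 after 4 divisions, so the expansion has 4 partial quotients, read off in order.

[2; 4, 1, 2]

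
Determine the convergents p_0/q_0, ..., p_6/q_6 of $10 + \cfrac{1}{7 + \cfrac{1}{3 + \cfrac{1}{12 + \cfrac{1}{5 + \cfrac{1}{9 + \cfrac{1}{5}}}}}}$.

Using the convergent recurrence p_i = a_i*p_{i-1} + p_{i-2}, q_i = a_i*q_{i-1} + q_{i-2} with p_{-2}=0, p_{-1}=1, q_{-2}=1, q_{-1}=0:
  i=0: a_0=10, p_0 = 10*1 + 0 = 10, q_0 = 10*0 + 1 = 1.
  i=1: a_1=7, p_1 = 7*10 + 1 = 71, q_1 = 7*1 + 0 = 7.
  i=2: a_2=3, p_2 = 3*71 + 10 = 223, q_2 = 3*7 + 1 = 22.
  i=3: a_3=12, p_3 = 12*223 + 71 = 2747, q_3 = 12*22 + 7 = 271.
  i=4: a_4=5, p_4 = 5*2747 + 223 = 13958, q_4 = 5*271 + 22 = 1377.
  i=5: a_5=9, p_5 = 9*13958 + 2747 = 128369, q_5 = 9*1377 + 271 = 12664.
  i=6: a_6=5, p_6 = 5*128369 + 13958 = 655803, q_6 = 5*12664 + 1377 = 64697.

10/1, 71/7, 223/22, 2747/271, 13958/1377, 128369/12664, 655803/64697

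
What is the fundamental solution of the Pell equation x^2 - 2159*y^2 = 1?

(x, y) = (28576, 615)

First expand sqrt(2159) as a continued fraction. With x_i = (sqrt(2159) + m_i)/d_i and (m_0, d_0) = (0, 1): a_0 = floor(sqrt(2159)) = 46, since 46^2 = 2116 <= 2159 < 2209 = 47^2.
Iterate m_{i+1} = d_i*a_i - m_i, d_{i+1} = (2159 - m_{i+1}^2)/d_i, a_{i+1} = floor((a_0 + m_{i+1})/d_{i+1}):
  m_1 = 1*46 - 0 = 46, d_1 = (2159 - 46^2)/1 = 43/1 = 43, a_1 = floor((46 + 46)/43) = 2.
  m_2 = 43*2 - 46 = 40, d_2 = (2159 - 40^2)/43 = 559/43 = 13, a_2 = floor((46 + 40)/13) = 6.
  m_3 = 13*6 - 40 = 38, d_3 = (2159 - 38^2)/13 = 715/13 = 55, a_3 = floor((46 + 38)/55) = 1.
  m_4 = 55*1 - 38 = 17, d_4 = (2159 - 17^2)/55 = 1870/55 = 34, a_4 = floor((46 + 17)/34) = 1.
  m_5 = 34*1 - 17 = 17, d_5 = (2159 - 17^2)/34 = 1870/34 = 55, a_5 = floor((46 + 17)/55) = 1.
  m_6 = 55*1 - 17 = 38, d_6 = (2159 - 38^2)/55 = 715/55 = 13, a_6 = floor((46 + 38)/13) = 6.
  m_7 = 13*6 - 38 = 40, d_7 = (2159 - 40^2)/13 = 559/13 = 43, a_7 = floor((46 + 40)/43) = 2.
  m_8 = 43*2 - 40 = 46, d_8 = (2159 - 46^2)/43 = 43/43 = 1, a_8 = floor((46 + 46)/1) = 92.
  m_9 = 1*92 - 46 = 46, d_9 = (2159 - 46^2)/1 = 43/1 = 43: (m_9, d_9) = (m_1, d_1) = (46, 43), so from here the quotients repeat a_1, ..., a_8; the period length is 8.
So sqrt(2159) = [46; (2, 6, 1, 1, 1, 6, 2, 92)] with period length k = 8.
k is even, so the fundamental solution of x^2 - 2159y^2 = 1 is (p_{k-1}, q_{k-1}) = (p_7, q_7); compute convergents through index 7.
Convergents (p_i = a_i*p_{i-1} + p_{i-2}, q_i = a_i*q_{i-1} + q_{i-2} with p_{-2}=0, p_{-1}=1, q_{-2}=1, q_{-1}=0):
  i=0: a_0=46, p_0 = 46*1 + 0 = 46, q_0 = 46*0 + 1 = 1.
  i=1: a_1=2, p_1 = 2*46 + 1 = 93, q_1 = 2*1 + 0 = 2.
  i=2: a_2=6, p_2 = 6*93 + 46 = 604, q_2 = 6*2 + 1 = 13.
  i=3: a_3=1, p_3 = 1*604 + 93 = 697, q_3 = 1*13 + 2 = 15.
  i=4: a_4=1, p_4 = 1*697 + 604 = 1301, q_4 = 1*15 + 13 = 28.
  i=5: a_5=1, p_5 = 1*1301 + 697 = 1998, q_5 = 1*28 + 15 = 43.
  i=6: a_6=6, p_6 = 6*1998 + 1301 = 13289, q_6 = 6*43 + 28 = 286.
  i=7: a_7=2, p_7 = 2*13289 + 1998 = 28576, q_7 = 2*286 + 43 = 615.
Check: 28576^2 - 2159*615^2 = 816587776 - 816587775 = 1, so (x, y) = (28576, 615) solves the equation, and by the theorem it is the least positive solution.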